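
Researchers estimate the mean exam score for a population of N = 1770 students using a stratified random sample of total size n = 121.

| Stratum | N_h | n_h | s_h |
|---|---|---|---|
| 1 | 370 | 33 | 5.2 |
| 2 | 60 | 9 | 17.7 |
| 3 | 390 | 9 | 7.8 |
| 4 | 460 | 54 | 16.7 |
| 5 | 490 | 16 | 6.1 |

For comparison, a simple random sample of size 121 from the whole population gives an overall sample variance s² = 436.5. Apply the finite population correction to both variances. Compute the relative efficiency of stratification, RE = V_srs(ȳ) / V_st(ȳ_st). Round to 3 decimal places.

V̂(ȳ_st) = Σ W_h² (1 − n_h/N_h) s_h²/n_h, with W_h = N_h/N and N = 1770:
  stratum 1: (370/1770)²·(1 − 33/370)·5.2²/33 = 0.032612
  stratum 2: (60/1770)²·(1 − 9/60)·17.7²/9 = 0.034
  stratum 3: (390/1770)²·(1 − 9/390)·7.8²/9 = 0.320619
  stratum 4: (460/1770)²·(1 − 54/460)·16.7²/54 = 0.307876
  stratum 5: (490/1770)²·(1 − 16/490)·6.1²/16 = 0.172412
V_st = 0.86752
V_srs = (1 − 121/1770)·436.5/121 = 3.36083
Relative efficiency = V_srs / V_st = 3.36083/0.86752 = 3.8741

RE ≈ 3.874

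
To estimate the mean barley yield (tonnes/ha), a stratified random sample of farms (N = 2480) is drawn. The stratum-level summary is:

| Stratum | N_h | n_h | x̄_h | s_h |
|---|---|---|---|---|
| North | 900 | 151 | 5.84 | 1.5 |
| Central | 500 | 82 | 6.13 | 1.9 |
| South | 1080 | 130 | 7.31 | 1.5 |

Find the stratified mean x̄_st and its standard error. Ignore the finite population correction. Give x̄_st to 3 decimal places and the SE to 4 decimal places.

x̄_st ≈ 6.539, SE ≈ 0.0839

x̄_st = Σ W_h x̄_h = (900·5.84 + 500·6.13 + 1080·7.31)/2480 = 6.53863
V̂(x̄_st) = Σ W_h² s_h²/n_h, with W_h = N_h/N and N = 2480:
  stratum North: (900/2480)²·1.5²/151 = 0.0019624
  stratum Central: (500/2480)²·1.9²/82 = 0.00178949
  stratum South: (1080/2480)²·1.5²/130 = 0.00328234
V̂(x̄_st) = 0.00703423
SE(x̄_st) = √0.00703423 = 0.0838703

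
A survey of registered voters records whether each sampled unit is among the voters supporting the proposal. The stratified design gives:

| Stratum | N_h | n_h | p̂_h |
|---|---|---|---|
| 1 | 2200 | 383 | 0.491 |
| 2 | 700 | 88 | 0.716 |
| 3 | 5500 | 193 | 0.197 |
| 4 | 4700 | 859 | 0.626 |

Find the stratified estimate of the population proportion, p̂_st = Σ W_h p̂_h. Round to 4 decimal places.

p̂_st ≈ 0.4280

N = 13100; stratum weights W_h = N_h/N.
p̂_st = Σ W_h p̂_h = (2200·0.491 + 700·0.716 + 5500·0.197 + 4700·0.626)/13100 = 0.42802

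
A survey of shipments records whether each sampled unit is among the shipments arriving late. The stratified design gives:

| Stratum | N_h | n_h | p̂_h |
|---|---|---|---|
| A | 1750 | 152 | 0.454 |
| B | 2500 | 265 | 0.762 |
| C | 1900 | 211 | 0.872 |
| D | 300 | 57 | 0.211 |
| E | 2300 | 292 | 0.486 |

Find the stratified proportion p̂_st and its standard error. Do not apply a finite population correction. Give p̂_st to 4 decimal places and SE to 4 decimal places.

N = 8750; stratum weights W_h = N_h/N.
p̂_st = Σ W_h p̂_h = (1750·0.454 + 2500·0.762 + 1900·0.872 + 300·0.211 + 2300·0.486)/8750 = 0.63285
V̂(p̂_st) = Σ W_h² p̂_h(1−p̂_h)/(n_h−1):
  stratum A: (1750/8750)²·0.454·0.546/151 = 6.56646e-05
  stratum B: (2500/8750)²·0.762·0.238/264 = 5.60779e-05
  stratum C: (1900/8750)²·0.872·0.128/210 = 2.5061e-05
  stratum D: (300/8750)²·0.211·0.789/56 = 3.4946e-06
  stratum E: (2300/8750)²·0.486·0.514/291 = 5.93125e-05
V̂(p̂_st) = 0.000209611; SE = √V̂ = 0.0144779

p̂_st ≈ 0.6328, SE ≈ 0.0145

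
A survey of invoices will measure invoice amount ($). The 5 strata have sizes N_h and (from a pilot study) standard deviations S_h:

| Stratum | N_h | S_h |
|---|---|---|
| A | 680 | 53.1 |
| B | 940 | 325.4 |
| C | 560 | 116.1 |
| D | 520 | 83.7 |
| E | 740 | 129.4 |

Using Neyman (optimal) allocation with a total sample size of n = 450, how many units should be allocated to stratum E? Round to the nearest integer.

Neyman allocation: n_h = n · N_h S_h / Σ N_i S_i, with n = 450.
  stratum A: N_h·S_h = 680·53.1 = 36108.00
  stratum B: N_h·S_h = 940·325.4 = 305876.00
  stratum C: N_h·S_h = 560·116.1 = 65016.00
  stratum D: N_h·S_h = 520·83.7 = 43524.00
  stratum E: N_h·S_h = 740·129.4 = 95756.00
Σ N_h S_h = 546280.00
n for stratum E = 450·95756.00/546280.00 = 78.879 → 79

79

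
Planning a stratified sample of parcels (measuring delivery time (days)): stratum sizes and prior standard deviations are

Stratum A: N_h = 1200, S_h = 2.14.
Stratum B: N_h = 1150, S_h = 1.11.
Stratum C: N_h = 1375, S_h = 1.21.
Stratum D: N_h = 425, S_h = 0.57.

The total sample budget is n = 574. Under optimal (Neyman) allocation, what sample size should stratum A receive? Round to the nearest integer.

Neyman allocation: n_h = n · N_h S_h / Σ N_i S_i, with n = 574.
  stratum A: N_h·S_h = 1200·2.14 = 2568.00
  stratum B: N_h·S_h = 1150·1.11 = 1276.50
  stratum C: N_h·S_h = 1375·1.21 = 1663.75
  stratum D: N_h·S_h = 425·0.57 = 242.25
Σ N_h S_h = 5750.50
n for stratum A = 574·2568.00/5750.50 = 256.331 → 256

256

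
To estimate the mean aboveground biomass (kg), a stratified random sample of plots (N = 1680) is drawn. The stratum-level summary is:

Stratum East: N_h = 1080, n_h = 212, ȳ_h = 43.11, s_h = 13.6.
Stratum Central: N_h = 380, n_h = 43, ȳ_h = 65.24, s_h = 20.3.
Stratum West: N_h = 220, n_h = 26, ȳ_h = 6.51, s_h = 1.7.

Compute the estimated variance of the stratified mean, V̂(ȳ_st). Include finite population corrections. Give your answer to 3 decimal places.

V̂(ȳ_st) = Σ W_h² (1 − n_h/N_h) s_h²/n_h, with W_h = N_h/N and N = 1680:
  stratum East: (1080/1680)²·(1 − 212/1080)·13.6²/212 = 0.289779
  stratum Central: (380/1680)²·(1 − 43/380)·20.3²/43 = 0.434829
  stratum West: (220/1680)²·(1 − 26/220)·1.7²/26 = 0.00168086
V̂(ȳ_st) = 0.726289

V̂(ȳ_st) ≈ 0.726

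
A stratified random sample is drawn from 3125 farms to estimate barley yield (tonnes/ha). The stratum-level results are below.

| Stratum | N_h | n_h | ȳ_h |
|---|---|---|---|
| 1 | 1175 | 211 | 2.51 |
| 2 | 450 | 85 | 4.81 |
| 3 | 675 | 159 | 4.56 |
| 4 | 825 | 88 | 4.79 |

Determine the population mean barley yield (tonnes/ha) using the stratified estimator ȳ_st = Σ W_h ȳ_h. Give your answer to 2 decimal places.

N = Σ N_h = 3125. Stratum weights W_h = N_h/N.
ȳ_st = (1175·2.51 + 450·4.81 + 675·4.56 + 825·4.79) / 3125 = 3.8859

ȳ_st ≈ 3.89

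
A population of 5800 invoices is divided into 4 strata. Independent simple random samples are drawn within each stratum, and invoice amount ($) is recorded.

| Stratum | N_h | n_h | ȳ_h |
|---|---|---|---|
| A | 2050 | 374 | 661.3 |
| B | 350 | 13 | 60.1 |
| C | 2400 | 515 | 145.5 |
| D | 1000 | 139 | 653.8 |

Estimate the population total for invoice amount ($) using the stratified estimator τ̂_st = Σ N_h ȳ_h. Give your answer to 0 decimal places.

τ̂_st ≈ 2379700

τ̂_st = Σ N_h ȳ_h = 2050·661.3 + 350·60.1 + 2400·145.5 + 1000·653.8 = 2379700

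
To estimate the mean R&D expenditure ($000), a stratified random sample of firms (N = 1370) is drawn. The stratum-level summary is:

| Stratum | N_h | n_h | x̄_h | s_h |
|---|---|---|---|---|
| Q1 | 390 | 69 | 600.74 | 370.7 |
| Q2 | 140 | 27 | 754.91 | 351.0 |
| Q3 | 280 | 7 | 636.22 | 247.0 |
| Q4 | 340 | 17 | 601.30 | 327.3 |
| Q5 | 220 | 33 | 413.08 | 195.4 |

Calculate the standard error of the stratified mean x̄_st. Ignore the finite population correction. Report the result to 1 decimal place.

V̂(x̄_st) = Σ W_h² s_h²/n_h, with W_h = N_h/N and N = 1370:
  stratum Q1: (390/1370)²·370.7²/69 = 161.393
  stratum Q2: (140/1370)²·351.0²/27 = 47.6503
  stratum Q3: (280/1370)²·247.0²/7 = 364.058
  stratum Q4: (340/1370)²·327.3²/17 = 388.114
  stratum Q5: (220/1370)²·195.4²/33 = 29.8359
V̂(x̄_st) = 991.052
SE(x̄_st) = √991.052 = 31.481

SE(x̄_st) ≈ 31.5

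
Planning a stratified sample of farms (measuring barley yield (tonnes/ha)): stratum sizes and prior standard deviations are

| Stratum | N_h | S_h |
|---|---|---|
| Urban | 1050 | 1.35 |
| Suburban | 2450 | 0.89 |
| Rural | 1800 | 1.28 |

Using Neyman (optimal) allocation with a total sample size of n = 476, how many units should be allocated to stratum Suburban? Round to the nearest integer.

Neyman allocation: n_h = n · N_h S_h / Σ N_i S_i, with n = 476.
  stratum Urban: N_h·S_h = 1050·1.35 = 1417.50
  stratum Suburban: N_h·S_h = 2450·0.89 = 2180.50
  stratum Rural: N_h·S_h = 1800·1.28 = 2304.00
Σ N_h S_h = 5902.00
n for stratum Suburban = 476·2180.50/5902.00 = 175.859 → 176

176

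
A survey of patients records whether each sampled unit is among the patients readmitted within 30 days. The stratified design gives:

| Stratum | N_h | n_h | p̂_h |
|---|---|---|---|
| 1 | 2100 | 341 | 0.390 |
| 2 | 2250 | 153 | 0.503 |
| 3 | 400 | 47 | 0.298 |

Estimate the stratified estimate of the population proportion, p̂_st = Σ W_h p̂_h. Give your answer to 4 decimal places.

p̂_st ≈ 0.4358

N = 4750; stratum weights W_h = N_h/N.
p̂_st = Σ W_h p̂_h = (2100·0.390 + 2250·0.503 + 400·0.298)/4750 = 0.43578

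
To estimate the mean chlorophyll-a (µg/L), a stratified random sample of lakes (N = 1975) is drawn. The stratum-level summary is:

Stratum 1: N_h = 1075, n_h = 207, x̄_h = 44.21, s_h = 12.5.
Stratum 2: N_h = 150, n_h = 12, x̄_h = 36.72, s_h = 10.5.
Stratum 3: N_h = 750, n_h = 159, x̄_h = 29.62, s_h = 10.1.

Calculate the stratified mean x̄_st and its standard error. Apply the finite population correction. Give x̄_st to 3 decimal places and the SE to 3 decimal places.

x̄_st ≈ 38.101, SE ≈ 0.550

x̄_st = Σ W_h x̄_h = (1075·44.21 + 150·36.72 + 750·29.62)/1975 = 38.10063
V̂(x̄_st) = Σ W_h² (1 − n_h/N_h) s_h²/n_h, with W_h = N_h/N and N = 1975:
  stratum 1: (1075/1975)²·(1 − 207/1075)·12.5²/207 = 0.180569
  stratum 2: (150/1975)²·(1 − 12/150)·10.5²/12 = 0.0487566
  stratum 3: (750/1975)²·(1 − 159/750)·10.1²/159 = 0.0729055
V̂(x̄_st) = 0.302231
SE(x̄_st) = √0.302231 = 0.549756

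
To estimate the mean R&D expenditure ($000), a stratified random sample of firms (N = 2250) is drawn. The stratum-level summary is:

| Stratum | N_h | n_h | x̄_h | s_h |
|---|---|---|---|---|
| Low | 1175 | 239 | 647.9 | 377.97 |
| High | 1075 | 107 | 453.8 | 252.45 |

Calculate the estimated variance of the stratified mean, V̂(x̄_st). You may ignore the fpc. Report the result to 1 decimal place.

V̂(x̄_st) = Σ W_h² s_h²/n_h, with W_h = N_h/N and N = 2250:
  stratum Low: (1175/2250)²·377.97²/239 = 163.015
  stratum High: (1075/2250)²·252.45²/107 = 135.962
V̂(x̄_st) = 298.977

V̂(x̄_st) ≈ 299.0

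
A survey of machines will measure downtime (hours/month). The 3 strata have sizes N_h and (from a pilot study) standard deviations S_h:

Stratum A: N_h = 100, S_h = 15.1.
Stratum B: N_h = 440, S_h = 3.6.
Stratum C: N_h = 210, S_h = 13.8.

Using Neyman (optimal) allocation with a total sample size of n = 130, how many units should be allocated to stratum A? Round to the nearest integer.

33

Neyman allocation: n_h = n · N_h S_h / Σ N_i S_i, with n = 130.
  stratum A: N_h·S_h = 100·15.1 = 1510.00
  stratum B: N_h·S_h = 440·3.6 = 1584.00
  stratum C: N_h·S_h = 210·13.8 = 2898.00
Σ N_h S_h = 5992.00
n for stratum A = 130·1510.00/5992.00 = 32.760 → 33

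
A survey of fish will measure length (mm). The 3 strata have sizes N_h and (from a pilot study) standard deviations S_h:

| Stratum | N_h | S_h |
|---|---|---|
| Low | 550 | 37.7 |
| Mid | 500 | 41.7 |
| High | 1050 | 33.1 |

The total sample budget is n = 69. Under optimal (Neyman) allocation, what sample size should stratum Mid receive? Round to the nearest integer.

19

Neyman allocation: n_h = n · N_h S_h / Σ N_i S_i, with n = 69.
  stratum Low: N_h·S_h = 550·37.7 = 20735.00
  stratum Mid: N_h·S_h = 500·41.7 = 20850.00
  stratum High: N_h·S_h = 1050·33.1 = 34755.00
Σ N_h S_h = 76340.00
n for stratum Mid = 69·20850.00/76340.00 = 18.845 → 19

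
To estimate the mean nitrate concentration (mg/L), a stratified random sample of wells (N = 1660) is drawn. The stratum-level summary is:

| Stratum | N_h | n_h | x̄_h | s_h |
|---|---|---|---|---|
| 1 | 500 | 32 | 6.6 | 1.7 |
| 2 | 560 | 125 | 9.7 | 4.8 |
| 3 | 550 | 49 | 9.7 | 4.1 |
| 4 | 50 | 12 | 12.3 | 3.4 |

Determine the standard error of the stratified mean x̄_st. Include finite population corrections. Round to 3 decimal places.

SE(x̄_st) ≈ 0.243

V̂(x̄_st) = Σ W_h² (1 − n_h/N_h) s_h²/n_h, with W_h = N_h/N and N = 1660:
  stratum 1: (500/1660)²·(1 − 32/500)·1.7²/32 = 0.00766916
  stratum 2: (560/1660)²·(1 − 125/560)·4.8²/125 = 0.0162942
  stratum 3: (550/1660)²·(1 − 49/550)·4.1²/49 = 0.0343049
  stratum 4: (50/1660)²·(1 − 12/50)·3.4²/12 = 0.000664223
V̂(x̄_st) = 0.0589325
SE(x̄_st) = √0.0589325 = 0.24276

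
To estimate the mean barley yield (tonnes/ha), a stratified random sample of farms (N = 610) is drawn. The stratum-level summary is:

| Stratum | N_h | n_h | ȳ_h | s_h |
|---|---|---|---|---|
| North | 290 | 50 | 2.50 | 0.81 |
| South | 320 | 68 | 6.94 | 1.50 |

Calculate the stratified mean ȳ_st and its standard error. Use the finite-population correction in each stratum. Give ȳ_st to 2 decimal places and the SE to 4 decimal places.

ȳ_st ≈ 4.83, SE ≈ 0.0981

ȳ_st = Σ W_h ȳ_h = (290·2.50 + 320·6.94)/610 = 4.82918
V̂(ȳ_st) = Σ W_h² (1 − n_h/N_h) s_h²/n_h, with W_h = N_h/N and N = 610:
  stratum North: (290/610)²·(1 − 50/290)·0.81²/50 = 0.00245442
  stratum South: (320/610)²·(1 − 68/320)·1.50²/68 = 0.00717075
V̂(ȳ_st) = 0.00962517
SE(ȳ_st) = √0.00962517 = 0.098108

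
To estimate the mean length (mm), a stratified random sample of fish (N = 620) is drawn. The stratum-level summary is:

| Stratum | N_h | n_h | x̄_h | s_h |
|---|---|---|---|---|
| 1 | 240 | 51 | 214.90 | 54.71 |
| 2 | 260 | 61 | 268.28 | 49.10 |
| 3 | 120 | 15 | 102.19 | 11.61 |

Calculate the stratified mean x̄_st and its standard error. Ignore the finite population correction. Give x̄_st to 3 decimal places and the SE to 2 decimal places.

x̄_st ≈ 215.470, SE ≈ 4.01

x̄_st = Σ W_h x̄_h = (240·214.90 + 260·268.28 + 120·102.19)/620 = 215.47032
V̂(x̄_st) = Σ W_h² s_h²/n_h, with W_h = N_h/N and N = 620:
  stratum 1: (240/620)²·54.71²/51 = 8.79432
  stratum 2: (260/620)²·49.10²/61 = 6.95019
  stratum 3: (120/620)²·11.61²/15 = 0.33663
V̂(x̄_st) = 16.0811
SE(x̄_st) = √16.0811 = 4.01013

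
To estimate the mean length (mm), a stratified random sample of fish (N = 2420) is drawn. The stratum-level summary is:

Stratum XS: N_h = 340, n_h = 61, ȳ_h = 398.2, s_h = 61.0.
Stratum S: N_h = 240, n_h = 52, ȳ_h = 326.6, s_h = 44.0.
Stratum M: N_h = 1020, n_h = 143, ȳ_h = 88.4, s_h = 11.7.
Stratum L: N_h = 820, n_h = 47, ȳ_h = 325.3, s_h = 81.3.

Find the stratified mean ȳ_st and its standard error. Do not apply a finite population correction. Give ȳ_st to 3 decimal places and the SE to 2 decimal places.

ȳ_st ≈ 235.821, SE ≈ 4.23

ȳ_st = Σ W_h ȳ_h = (340·398.2 + 240·326.6 + 1020·88.4 + 820·325.3)/2420 = 235.82066
V̂(ȳ_st) = Σ W_h² s_h²/n_h, with W_h = N_h/N and N = 2420:
  stratum XS: (340/2420)²·61.0²/61 = 1.20408
  stratum S: (240/2420)²·44.0²/52 = 0.366179
  stratum M: (1020/2420)²·11.7²/143 = 0.170061
  stratum L: (820/2420)²·81.3²/47 = 16.1466
V̂(ȳ_st) = 17.8869
SE(ȳ_st) = √17.8869 = 4.22929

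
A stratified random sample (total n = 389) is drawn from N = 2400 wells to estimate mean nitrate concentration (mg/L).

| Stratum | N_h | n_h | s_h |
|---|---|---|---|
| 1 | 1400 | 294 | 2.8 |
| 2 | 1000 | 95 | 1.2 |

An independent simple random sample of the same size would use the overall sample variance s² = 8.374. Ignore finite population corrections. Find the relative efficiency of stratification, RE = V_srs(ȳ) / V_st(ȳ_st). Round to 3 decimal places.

V̂(ȳ_st) = Σ W_h² s_h²/n_h, with W_h = N_h/N and N = 2400:
  stratum 1: (1400/2400)²·2.8²/294 = 0.00907407
  stratum 2: (1000/2400)²·1.2²/95 = 0.00263158
V_st = 0.0117057
V_srs = s²/n = 8.374/389 = 0.021527
Relative efficiency = V_srs / V_st = 0.021527/0.0117057 = 1.8390

RE ≈ 1.839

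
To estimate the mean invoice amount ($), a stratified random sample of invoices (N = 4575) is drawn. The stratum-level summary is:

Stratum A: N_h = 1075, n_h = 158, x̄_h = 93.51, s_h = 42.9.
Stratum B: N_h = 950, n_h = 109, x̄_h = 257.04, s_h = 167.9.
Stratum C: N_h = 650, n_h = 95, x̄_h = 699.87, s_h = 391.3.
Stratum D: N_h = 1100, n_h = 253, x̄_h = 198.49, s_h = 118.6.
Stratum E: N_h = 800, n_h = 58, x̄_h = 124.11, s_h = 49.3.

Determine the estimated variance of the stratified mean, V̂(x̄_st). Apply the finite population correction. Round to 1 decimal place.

V̂(x̄_st) = Σ W_h² (1 − n_h/N_h) s_h²/n_h, with W_h = N_h/N and N = 4575:
  stratum A: (1075/4575)²·(1 − 158/1075)·42.9²/158 = 0.548597
  stratum B: (950/4575)²·(1 − 109/950)·167.9²/109 = 9.87216
  stratum C: (650/4575)²·(1 − 95/650)·391.3²/95 = 27.7792
  stratum D: (1100/4575)²·(1 − 253/1100)·118.6²/253 = 2.47482
  stratum E: (800/4575)²·(1 − 58/800)·49.3²/58 = 1.18844
V̂(x̄_st) = 41.8632

V̂(x̄_st) ≈ 41.9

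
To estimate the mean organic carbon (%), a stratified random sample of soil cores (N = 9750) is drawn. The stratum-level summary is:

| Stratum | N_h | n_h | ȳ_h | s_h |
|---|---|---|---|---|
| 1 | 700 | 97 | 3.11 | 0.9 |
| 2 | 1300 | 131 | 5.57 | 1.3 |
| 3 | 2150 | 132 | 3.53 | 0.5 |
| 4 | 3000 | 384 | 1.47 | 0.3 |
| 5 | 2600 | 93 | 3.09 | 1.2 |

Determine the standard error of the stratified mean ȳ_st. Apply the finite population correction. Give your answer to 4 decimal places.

V̂(ȳ_st) = Σ W_h² (1 − n_h/N_h) s_h²/n_h, with W_h = N_h/N and N = 9750:
  stratum 1: (700/9750)²·(1 − 97/700)·0.9²/97 = 3.70783e-05
  stratum 2: (1300/9750)²·(1 − 131/1300)·1.3²/131 = 0.000206236
  stratum 3: (2150/9750)²·(1 − 132/2150)·0.5²/132 = 8.64403e-05
  stratum 4: (3000/9750)²·(1 − 384/3000)·0.3²/384 = 1.93491e-05
  stratum 5: (2600/9750)²·(1 − 93/2600)·1.2²/93 = 0.00106169
V̂(ȳ_st) = 0.00141079
SE(ȳ_st) = √0.00141079 = 0.0375605

SE(ȳ_st) ≈ 0.0376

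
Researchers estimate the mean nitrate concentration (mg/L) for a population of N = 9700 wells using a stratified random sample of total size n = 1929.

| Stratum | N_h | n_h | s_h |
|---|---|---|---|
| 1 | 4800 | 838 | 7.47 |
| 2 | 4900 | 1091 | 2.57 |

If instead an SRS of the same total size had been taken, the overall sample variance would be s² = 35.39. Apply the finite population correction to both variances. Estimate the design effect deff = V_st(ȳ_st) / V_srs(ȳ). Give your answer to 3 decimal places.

V̂(ȳ_st) = Σ W_h² (1 − n_h/N_h) s_h²/n_h, with W_h = N_h/N and N = 9700:
  stratum 1: (4800/9700)²·(1 − 838/4800)·7.47²/838 = 0.0134589
  stratum 2: (4900/9700)²·(1 − 1091/4900)·2.57²/1091 = 0.0012009
V_st = 0.0146598
V_srs = (1 − 1929/9700)·35.39/1929 = 0.0146978
deff = V_st / V_srs = 0.0146598/0.0146978 = 0.9974

deff ≈ 0.997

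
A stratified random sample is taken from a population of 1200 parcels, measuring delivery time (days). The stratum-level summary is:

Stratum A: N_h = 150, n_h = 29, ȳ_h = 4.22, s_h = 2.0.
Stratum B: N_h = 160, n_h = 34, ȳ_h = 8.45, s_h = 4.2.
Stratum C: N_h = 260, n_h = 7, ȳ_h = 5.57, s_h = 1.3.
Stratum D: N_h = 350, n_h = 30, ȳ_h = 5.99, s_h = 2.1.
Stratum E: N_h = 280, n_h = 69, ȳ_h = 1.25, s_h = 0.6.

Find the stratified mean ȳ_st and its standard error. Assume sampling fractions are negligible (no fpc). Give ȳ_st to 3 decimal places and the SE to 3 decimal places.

ȳ_st = Σ W_h ȳ_h = (150·4.22 + 160·8.45 + 260·5.57 + 350·5.99 + 280·1.25)/1200 = 4.89975
V̂(ȳ_st) = Σ W_h² s_h²/n_h, with W_h = N_h/N and N = 1200:
  stratum A: (150/1200)²·2.0²/29 = 0.00215517
  stratum B: (160/1200)²·4.2²/34 = 0.00922353
  stratum C: (260/1200)²·1.3²/7 = 0.0113337
  stratum D: (350/1200)²·2.1²/30 = 0.0125052
  stratum E: (280/1200)²·0.6²/69 = 0.000284058
V̂(ȳ_st) = 0.0355017
SE(ȳ_st) = √0.0355017 = 0.188419

ȳ_st ≈ 4.900, SE ≈ 0.188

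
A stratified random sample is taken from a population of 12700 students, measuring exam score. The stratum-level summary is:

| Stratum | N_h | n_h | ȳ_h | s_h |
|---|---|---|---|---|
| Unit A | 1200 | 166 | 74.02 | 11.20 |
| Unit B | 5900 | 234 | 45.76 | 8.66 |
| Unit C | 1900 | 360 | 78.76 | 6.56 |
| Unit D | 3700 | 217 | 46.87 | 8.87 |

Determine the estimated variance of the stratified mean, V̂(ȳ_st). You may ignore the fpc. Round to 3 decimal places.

V̂(ȳ_st) ≈ 0.109

V̂(ȳ_st) = Σ W_h² s_h²/n_h, with W_h = N_h/N and N = 12700:
  stratum Unit A: (1200/12700)²·11.20²/166 = 0.00674657
  stratum Unit B: (5900/12700)²·8.66²/234 = 0.0691698
  stratum Unit C: (1900/12700)²·6.56²/360 = 0.0026755
  stratum Unit D: (3700/12700)²·8.87²/217 = 0.030774
V̂(ȳ_st) = 0.109366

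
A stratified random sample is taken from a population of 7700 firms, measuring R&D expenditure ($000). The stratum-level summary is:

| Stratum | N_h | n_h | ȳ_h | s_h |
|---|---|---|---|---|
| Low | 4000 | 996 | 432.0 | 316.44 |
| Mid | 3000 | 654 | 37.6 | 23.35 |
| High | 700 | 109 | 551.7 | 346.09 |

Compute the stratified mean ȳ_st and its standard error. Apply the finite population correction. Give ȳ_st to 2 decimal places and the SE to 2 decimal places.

ȳ_st = Σ W_h ȳ_h = (4000·432.0 + 3000·37.6 + 700·551.7)/7700 = 289.21948
V̂(ȳ_st) = Σ W_h² (1 − n_h/N_h) s_h²/n_h, with W_h = N_h/N and N = 7700:
  stratum Low: (4000/7700)²·(1 − 996/4000)·316.44²/996 = 20.3752
  stratum Mid: (3000/7700)²·(1 − 654/3000)·23.35²/654 = 0.0989609
  stratum High: (700/7700)²·(1 − 109/700)·346.09²/109 = 7.66753
V̂(ȳ_st) = 28.1417
SE(ȳ_st) = √28.1417 = 5.30487

ȳ_st ≈ 289.22, SE ≈ 5.30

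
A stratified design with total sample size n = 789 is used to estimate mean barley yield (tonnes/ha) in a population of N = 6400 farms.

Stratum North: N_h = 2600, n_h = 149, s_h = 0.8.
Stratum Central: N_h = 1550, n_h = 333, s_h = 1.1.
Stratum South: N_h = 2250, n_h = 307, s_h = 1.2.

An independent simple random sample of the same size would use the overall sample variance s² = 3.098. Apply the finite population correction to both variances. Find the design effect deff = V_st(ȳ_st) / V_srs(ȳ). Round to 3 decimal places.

deff ≈ 0.388

V̂(ȳ_st) = Σ W_h² (1 − n_h/N_h) s_h²/n_h, with W_h = N_h/N and N = 6400:
  stratum North: (2600/6400)²·(1 − 149/2600)·0.8²/149 = 0.000668268
  stratum Central: (1550/6400)²·(1 − 333/1550)·1.1²/333 = 0.000167341
  stratum South: (2250/6400)²·(1 − 307/2250)·1.2²/307 = 0.000500633
V_st = 0.00133624
V_srs = (1 − 789/6400)·3.098/789 = 0.00344243
deff = V_st / V_srs = 0.00133624/0.00344243 = 0.3882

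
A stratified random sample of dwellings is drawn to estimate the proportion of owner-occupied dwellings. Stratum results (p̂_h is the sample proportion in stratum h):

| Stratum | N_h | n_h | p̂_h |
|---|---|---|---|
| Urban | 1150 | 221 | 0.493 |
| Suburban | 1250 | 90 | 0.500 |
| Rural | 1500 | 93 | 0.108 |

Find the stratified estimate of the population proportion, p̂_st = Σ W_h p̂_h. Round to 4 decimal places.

N = 3900; stratum weights W_h = N_h/N.
p̂_st = Σ W_h p̂_h = (1150·0.493 + 1250·0.500 + 1500·0.108)/3900 = 0.34717

p̂_st ≈ 0.3472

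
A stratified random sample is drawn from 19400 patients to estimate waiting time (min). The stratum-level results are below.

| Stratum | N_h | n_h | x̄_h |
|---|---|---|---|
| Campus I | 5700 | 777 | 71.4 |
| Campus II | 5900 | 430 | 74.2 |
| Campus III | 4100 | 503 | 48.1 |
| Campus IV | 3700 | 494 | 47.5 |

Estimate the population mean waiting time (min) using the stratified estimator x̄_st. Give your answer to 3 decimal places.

x̄_st ≈ 62.769

N = Σ N_h = 19400. Stratum weights W_h = N_h/N.
x̄_st = (5700·71.4 + 5900·74.2 + 4100·48.1 + 3700·47.5) / 19400 = 62.76907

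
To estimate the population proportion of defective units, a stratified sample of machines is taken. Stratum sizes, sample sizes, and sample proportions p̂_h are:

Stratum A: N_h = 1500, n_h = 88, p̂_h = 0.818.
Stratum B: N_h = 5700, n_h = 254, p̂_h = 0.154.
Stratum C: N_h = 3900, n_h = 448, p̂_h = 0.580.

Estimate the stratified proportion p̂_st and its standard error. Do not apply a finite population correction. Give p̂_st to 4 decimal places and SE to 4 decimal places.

p̂_st ≈ 0.3934, SE ≈ 0.0153

N = 11100; stratum weights W_h = N_h/N.
p̂_st = Σ W_h p̂_h = (1500·0.818 + 5700·0.154 + 3900·0.580)/11100 = 0.39341
V̂(p̂_st) = Σ W_h² p̂_h(1−p̂_h)/(n_h−1):
  stratum A: (1500/11100)²·0.818·0.182/87 = 3.12494e-05
  stratum B: (5700/11100)²·0.154·0.846/253 = 0.000135792
  stratum C: (3900/11100)²·0.580·0.420/447 = 6.72749e-05
V̂(p̂_st) = 0.000234316; SE = √V̂ = 0.0153074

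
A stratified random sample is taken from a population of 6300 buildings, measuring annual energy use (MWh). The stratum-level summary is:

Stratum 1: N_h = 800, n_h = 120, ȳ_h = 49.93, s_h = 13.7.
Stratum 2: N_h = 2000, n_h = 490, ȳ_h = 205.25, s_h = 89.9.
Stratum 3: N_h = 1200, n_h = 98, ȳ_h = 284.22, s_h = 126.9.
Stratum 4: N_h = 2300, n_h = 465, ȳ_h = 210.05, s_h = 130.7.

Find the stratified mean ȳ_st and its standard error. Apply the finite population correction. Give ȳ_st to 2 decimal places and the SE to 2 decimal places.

ȳ_st ≈ 202.32, SE ≈ 3.26

ȳ_st = Σ W_h ȳ_h = (800·49.93 + 2000·205.25 + 1200·284.22 + 2300·210.05)/6300 = 202.32111
V̂(ȳ_st) = Σ W_h² (1 − n_h/N_h) s_h²/n_h, with W_h = N_h/N and N = 6300:
  stratum 1: (800/6300)²·(1 − 120/800)·13.7²/120 = 0.0214377
  stratum 2: (2000/6300)²·(1 − 490/2000)·89.9²/490 = 1.25502
  stratum 3: (1200/6300)²·(1 − 98/1200)·126.9²/98 = 5.47493
  stratum 4: (2300/6300)²·(1 − 465/2300)·130.7²/465 = 3.90644
V̂(ȳ_st) = 10.6578
SE(ȳ_st) = √10.6578 = 3.26463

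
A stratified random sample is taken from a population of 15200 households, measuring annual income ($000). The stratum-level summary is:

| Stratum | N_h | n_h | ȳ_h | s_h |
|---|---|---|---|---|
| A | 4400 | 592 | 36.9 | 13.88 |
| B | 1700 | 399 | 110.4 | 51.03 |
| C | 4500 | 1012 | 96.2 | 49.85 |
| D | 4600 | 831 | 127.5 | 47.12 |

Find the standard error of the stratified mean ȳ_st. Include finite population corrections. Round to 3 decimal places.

SE(ȳ_st) ≈ 0.673

V̂(ȳ_st) = Σ W_h² (1 − n_h/N_h) s_h²/n_h, with W_h = N_h/N and N = 15200:
  stratum A: (4400/15200)²·(1 − 592/4400)·13.88²/592 = 0.0236004
  stratum B: (1700/15200)²·(1 − 399/1700)·51.03²/399 = 0.0624766
  stratum C: (4500/15200)²·(1 − 1012/4500)·49.85²/1012 = 0.166821
  stratum D: (4600/15200)²·(1 − 831/4600)·47.12²/831 = 0.200496
V̂(ȳ_st) = 0.453395
SE(ȳ_st) = √0.453395 = 0.673346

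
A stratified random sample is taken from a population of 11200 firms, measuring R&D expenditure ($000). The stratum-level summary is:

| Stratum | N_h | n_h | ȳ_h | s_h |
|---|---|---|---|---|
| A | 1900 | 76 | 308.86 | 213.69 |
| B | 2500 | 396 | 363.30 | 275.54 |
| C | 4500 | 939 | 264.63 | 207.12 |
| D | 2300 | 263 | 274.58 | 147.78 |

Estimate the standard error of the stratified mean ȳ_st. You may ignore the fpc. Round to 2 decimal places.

V̂(ȳ_st) = Σ W_h² s_h²/n_h, with W_h = N_h/N and N = 11200:
  stratum A: (1900/11200)²·213.69²/76 = 17.2912
  stratum B: (2500/11200)²·275.54²/396 = 9.55252
  stratum C: (4500/11200)²·207.12²/939 = 7.37509
  stratum D: (2300/11200)²·147.78²/263 = 3.50183
V̂(ȳ_st) = 37.7207
SE(ȳ_st) = √37.7207 = 6.14172

SE(ȳ_st) ≈ 6.14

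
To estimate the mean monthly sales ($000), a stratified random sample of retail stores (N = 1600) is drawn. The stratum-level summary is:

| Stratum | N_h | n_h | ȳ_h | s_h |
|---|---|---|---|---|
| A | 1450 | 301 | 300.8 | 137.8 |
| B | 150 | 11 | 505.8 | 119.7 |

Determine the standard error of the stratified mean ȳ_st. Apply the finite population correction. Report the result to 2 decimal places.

V̂(ȳ_st) = Σ W_h² (1 − n_h/N_h) s_h²/n_h, with W_h = N_h/N and N = 1600:
  stratum A: (1450/1600)²·(1 − 301/1450)·137.8²/301 = 41.0563
  stratum B: (150/1600)²·(1 − 11/150)·119.7²/11 = 10.6087
V̂(ȳ_st) = 51.665
SE(ȳ_st) = √51.665 = 7.18784

SE(ȳ_st) ≈ 7.19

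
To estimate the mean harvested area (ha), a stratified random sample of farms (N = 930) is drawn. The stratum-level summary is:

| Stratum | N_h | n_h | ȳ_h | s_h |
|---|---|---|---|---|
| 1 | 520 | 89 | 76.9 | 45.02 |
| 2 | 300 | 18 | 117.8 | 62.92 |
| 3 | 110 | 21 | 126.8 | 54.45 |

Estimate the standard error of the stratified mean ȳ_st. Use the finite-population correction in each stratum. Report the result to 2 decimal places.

SE(ȳ_st) ≈ 5.39

V̂(ȳ_st) = Σ W_h² (1 − n_h/N_h) s_h²/n_h, with W_h = N_h/N and N = 930:
  stratum 1: (520/930)²·(1 − 89/520)·45.02²/89 = 5.90114
  stratum 2: (300/930)²·(1 − 18/300)·62.92²/18 = 21.5134
  stratum 3: (110/930)²·(1 − 21/110)·54.45²/21 = 1.59806
V̂(ȳ_st) = 29.0126
SE(ȳ_st) = √29.0126 = 5.38634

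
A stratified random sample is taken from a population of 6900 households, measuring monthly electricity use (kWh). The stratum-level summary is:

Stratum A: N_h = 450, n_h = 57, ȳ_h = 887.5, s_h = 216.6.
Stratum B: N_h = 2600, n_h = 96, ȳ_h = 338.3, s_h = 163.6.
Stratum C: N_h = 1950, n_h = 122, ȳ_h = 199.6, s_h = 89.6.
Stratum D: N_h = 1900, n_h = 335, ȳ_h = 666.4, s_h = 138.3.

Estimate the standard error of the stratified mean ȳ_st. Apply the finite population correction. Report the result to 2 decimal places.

SE(ȳ_st) ≈ 7.05

V̂(ȳ_st) = Σ W_h² (1 − n_h/N_h) s_h²/n_h, with W_h = N_h/N and N = 6900:
  stratum A: (450/6900)²·(1 − 57/450)·216.6²/57 = 3.05738
  stratum B: (2600/6900)²·(1 − 96/2600)·163.6²/96 = 38.1246
  stratum C: (1950/6900)²·(1 − 122/1950)·89.6²/122 = 4.92684
  stratum D: (1900/6900)²·(1 − 335/1900)·138.3²/335 = 3.5659
V̂(ȳ_st) = 49.6747
SE(ȳ_st) = √49.6747 = 7.04803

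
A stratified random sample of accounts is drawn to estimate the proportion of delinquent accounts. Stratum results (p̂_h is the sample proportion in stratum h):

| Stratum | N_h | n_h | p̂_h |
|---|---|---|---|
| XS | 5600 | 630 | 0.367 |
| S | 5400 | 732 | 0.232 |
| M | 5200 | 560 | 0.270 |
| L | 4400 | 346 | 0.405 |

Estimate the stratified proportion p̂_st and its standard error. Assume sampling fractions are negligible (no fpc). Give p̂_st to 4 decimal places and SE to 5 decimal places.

p̂_st ≈ 0.3152, SE ≈ 0.00992

N = 20600; stratum weights W_h = N_h/N.
p̂_st = Σ W_h p̂_h = (5600·0.367 + 5400·0.232 + 5200·0.270 + 4400·0.405)/20600 = 0.31524
V̂(p̂_st) = Σ W_h² p̂_h(1−p̂_h)/(n_h−1):
  stratum XS: (5600/20600)²·0.367·0.633/629 = 2.72936e-05
  stratum S: (5400/20600)²·0.232·0.768/731 = 1.67488e-05
  stratum M: (5200/20600)²·0.270·0.730/559 = 2.24671e-05
  stratum L: (4400/20600)²·0.405·0.595/345 = 3.18657e-05
V̂(p̂_st) = 9.83753e-05; SE = √V̂ = 0.00991843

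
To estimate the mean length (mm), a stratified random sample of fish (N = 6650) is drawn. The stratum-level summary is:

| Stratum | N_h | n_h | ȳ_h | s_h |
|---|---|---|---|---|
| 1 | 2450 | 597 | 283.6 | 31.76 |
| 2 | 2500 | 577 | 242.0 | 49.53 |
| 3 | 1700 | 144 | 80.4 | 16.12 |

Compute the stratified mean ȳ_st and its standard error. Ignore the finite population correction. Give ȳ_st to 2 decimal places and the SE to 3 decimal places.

ȳ_st ≈ 216.02, SE ≈ 0.974

ȳ_st = Σ W_h ȳ_h = (2450·283.6 + 2500·242.0 + 1700·80.4)/6650 = 216.01504
V̂(ȳ_st) = Σ W_h² s_h²/n_h, with W_h = N_h/N and N = 6650:
  stratum 1: (2450/6650)²·31.76²/597 = 0.229338
  stratum 2: (2500/6650)²·49.53²/577 = 0.600894
  stratum 3: (1700/6650)²·16.12²/144 = 0.117929
V̂(ȳ_st) = 0.948161
SE(ȳ_st) = √0.948161 = 0.973735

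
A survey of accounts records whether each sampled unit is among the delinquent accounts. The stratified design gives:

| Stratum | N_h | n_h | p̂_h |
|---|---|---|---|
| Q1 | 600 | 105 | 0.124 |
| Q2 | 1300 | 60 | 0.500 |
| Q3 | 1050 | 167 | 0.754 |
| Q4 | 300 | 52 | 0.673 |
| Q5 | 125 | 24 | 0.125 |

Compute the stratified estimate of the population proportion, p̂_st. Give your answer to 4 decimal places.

p̂_st ≈ 0.5137

N = 3375; stratum weights W_h = N_h/N.
p̂_st = Σ W_h p̂_h = (600·0.124 + 1300·0.500 + 1050·0.754 + 300·0.673 + 125·0.125)/3375 = 0.51367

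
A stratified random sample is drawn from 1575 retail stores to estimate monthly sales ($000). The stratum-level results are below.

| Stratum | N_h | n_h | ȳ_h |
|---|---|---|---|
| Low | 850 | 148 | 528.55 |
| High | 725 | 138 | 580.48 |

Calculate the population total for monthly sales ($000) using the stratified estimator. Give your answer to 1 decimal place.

τ̂_st ≈ 870115.5

τ̂_st = Σ N_h ȳ_h = 850·528.55 + 725·580.48 = 870115.5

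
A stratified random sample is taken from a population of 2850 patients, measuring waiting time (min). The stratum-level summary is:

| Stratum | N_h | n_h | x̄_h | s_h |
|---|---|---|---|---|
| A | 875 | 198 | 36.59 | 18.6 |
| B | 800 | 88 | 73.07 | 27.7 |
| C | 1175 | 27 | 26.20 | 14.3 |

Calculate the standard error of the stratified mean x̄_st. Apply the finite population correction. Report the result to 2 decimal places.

SE(x̄_st) ≈ 1.41

V̂(x̄_st) = Σ W_h² (1 − n_h/N_h) s_h²/n_h, with W_h = N_h/N and N = 2850:
  stratum A: (875/2850)²·(1 − 198/875)·18.6²/198 = 0.127429
  stratum B: (800/2850)²·(1 − 88/800)·27.7²/88 = 0.611445
  stratum C: (1175/2850)²·(1 − 27/1175)·14.3²/27 = 1.25776
V̂(x̄_st) = 1.99664
SE(x̄_st) = √1.99664 = 1.41302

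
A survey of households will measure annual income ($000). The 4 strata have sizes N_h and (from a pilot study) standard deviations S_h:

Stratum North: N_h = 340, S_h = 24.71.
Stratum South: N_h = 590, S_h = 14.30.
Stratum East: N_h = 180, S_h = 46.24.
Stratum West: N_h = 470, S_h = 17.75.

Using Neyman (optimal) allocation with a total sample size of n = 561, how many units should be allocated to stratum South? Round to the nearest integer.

Neyman allocation: n_h = n · N_h S_h / Σ N_i S_i, with n = 561.
  stratum North: N_h·S_h = 340·24.71 = 8401.40
  stratum South: N_h·S_h = 590·14.30 = 8437.00
  stratum East: N_h·S_h = 180·46.24 = 8323.20
  stratum West: N_h·S_h = 470·17.75 = 8342.50
Σ N_h S_h = 33504.10
n for stratum South = 561·8437.00/33504.10 = 141.271 → 141

141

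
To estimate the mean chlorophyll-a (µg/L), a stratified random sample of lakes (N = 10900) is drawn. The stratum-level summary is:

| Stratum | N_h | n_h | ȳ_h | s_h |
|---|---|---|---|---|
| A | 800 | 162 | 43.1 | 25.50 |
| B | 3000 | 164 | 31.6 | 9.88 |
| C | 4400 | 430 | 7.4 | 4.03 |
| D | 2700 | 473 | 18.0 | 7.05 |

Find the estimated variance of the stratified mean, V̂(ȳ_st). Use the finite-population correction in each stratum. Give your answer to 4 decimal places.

V̂(ȳ_st) ≈ 0.0707

V̂(ȳ_st) = Σ W_h² (1 − n_h/N_h) s_h²/n_h, with W_h = N_h/N and N = 10900:
  stratum A: (800/10900)²·(1 − 162/800)·25.50²/162 = 0.0172434
  stratum B: (3000/10900)²·(1 − 164/3000)·9.88²/164 = 0.0426231
  stratum C: (4400/10900)²·(1 − 430/4400)·4.03²/430 = 0.00555305
  stratum D: (2700/10900)²·(1 − 473/2700)·7.05²/473 = 0.005318
V̂(ȳ_st) = 0.0707375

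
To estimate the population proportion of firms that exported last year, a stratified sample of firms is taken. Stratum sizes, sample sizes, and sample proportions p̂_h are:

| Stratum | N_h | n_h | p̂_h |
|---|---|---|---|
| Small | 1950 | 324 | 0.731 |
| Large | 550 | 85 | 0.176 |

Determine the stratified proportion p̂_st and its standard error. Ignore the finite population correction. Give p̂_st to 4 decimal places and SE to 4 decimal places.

p̂_st ≈ 0.6089, SE ≈ 0.0213

N = 2500; stratum weights W_h = N_h/N.
p̂_st = Σ W_h p̂_h = (1950·0.731 + 550·0.176)/2500 = 0.60890
V̂(p̂_st) = Σ W_h² p̂_h(1−p̂_h)/(n_h−1):
  stratum Small: (1950/2500)²·0.731·0.269/323 = 0.000370388
  stratum Large: (550/2500)²·0.176·0.824/84 = 8.35614e-05
V̂(p̂_st) = 0.000453949; SE = √V̂ = 0.0213061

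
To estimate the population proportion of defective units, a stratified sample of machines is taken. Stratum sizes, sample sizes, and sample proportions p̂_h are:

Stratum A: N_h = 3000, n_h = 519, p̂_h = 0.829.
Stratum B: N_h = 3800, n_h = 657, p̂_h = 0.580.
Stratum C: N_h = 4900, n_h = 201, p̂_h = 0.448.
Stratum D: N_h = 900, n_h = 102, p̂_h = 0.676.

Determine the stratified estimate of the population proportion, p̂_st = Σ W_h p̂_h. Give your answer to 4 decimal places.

N = 12600; stratum weights W_h = N_h/N.
p̂_st = Σ W_h p̂_h = (3000·0.829 + 3800·0.580 + 4900·0.448 + 900·0.676)/12600 = 0.59481

p̂_st ≈ 0.5948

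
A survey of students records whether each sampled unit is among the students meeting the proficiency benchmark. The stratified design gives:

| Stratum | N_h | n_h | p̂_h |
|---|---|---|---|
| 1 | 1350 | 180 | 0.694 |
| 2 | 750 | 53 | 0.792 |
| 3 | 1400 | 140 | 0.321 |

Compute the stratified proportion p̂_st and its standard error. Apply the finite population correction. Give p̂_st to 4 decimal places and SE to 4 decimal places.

N = 3500; stratum weights W_h = N_h/N.
p̂_st = Σ W_h p̂_h = (1350·0.694 + 750·0.792 + 1400·0.321)/3500 = 0.56580
V̂(p̂_st) = Σ W_h² (1 − n_h/N_h) p̂_h(1−p̂_h)/(n_h−1):
  stratum 1: (1350/3500)²·(1 − 180/1350)·0.694·0.306/179 = 0.000152972
  stratum 2: (750/3500)²·(1 − 53/750)·0.792·0.208/52 = 0.00013519
  stratum 3: (1400/3500)²·(1 − 140/1400)·0.321·0.679/139 = 0.000225799
V̂(p̂_st) = 0.000513961; SE = √V̂ = 0.0226707

p̂_st ≈ 0.5658, SE ≈ 0.0227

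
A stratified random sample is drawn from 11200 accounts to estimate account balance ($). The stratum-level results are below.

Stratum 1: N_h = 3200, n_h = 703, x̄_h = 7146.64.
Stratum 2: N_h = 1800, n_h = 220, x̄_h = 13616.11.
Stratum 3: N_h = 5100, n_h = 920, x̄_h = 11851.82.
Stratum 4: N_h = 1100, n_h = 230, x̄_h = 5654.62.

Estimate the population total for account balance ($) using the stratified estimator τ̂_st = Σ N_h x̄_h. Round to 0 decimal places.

τ̂_st ≈ 114042610

τ̂_st = Σ N_h x̄_h = 3200·7146.64 + 1800·13616.11 + 5100·11851.82 + 1100·5654.62 = 114042610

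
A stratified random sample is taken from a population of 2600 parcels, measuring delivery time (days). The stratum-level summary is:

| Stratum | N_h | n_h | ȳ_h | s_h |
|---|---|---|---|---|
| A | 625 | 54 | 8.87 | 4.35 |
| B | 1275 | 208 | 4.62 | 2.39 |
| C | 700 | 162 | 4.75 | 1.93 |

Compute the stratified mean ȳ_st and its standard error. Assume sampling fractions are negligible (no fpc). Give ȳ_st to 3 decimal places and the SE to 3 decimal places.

ȳ_st = Σ W_h ȳ_h = (625·8.87 + 1275·4.62 + 700·4.75)/2600 = 5.67663
V̂(ȳ_st) = Σ W_h² s_h²/n_h, with W_h = N_h/N and N = 2600:
  stratum A: (625/2600)²·4.35²/54 = 0.0202487
  stratum B: (1275/2600)²·2.39²/208 = 0.00660399
  stratum C: (700/2600)²·1.93²/162 = 0.00166667
V̂(ȳ_st) = 0.0285194
SE(ȳ_st) = √0.0285194 = 0.168877

ȳ_st ≈ 5.677, SE ≈ 0.169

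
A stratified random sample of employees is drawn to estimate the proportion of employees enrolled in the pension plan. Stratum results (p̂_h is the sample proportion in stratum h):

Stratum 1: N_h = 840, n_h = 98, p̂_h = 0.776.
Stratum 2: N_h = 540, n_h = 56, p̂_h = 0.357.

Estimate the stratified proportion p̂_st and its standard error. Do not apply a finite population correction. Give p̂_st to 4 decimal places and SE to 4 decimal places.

p̂_st ≈ 0.6120, SE ≈ 0.0361

N = 1380; stratum weights W_h = N_h/N.
p̂_st = Σ W_h p̂_h = (840·0.776 + 540·0.357)/1380 = 0.61204
V̂(p̂_st) = Σ W_h² p̂_h(1−p̂_h)/(n_h−1):
  stratum 1: (840/1380)²·0.776·0.224/97 = 0.000663955
  stratum 2: (540/1380)²·0.357·0.643/55 = 0.000639066
V̂(p̂_st) = 0.00130302; SE = √V̂ = 0.0360974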